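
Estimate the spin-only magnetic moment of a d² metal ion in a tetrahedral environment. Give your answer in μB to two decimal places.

Tetrahedral fields are weak (Δₜ ≈ 4/9 Δₒ), so electrons fill high-spin.
Configuration: e^2 t2^0 → 2 unpaired electrons.
μ(spin-only) = √[2(2+2)] = √8 ≈ 2.83 μB.

2.83 μB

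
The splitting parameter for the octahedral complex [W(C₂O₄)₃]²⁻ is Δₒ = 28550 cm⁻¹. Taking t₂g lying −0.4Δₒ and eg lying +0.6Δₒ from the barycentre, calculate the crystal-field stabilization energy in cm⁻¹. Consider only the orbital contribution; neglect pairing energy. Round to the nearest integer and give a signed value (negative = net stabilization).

-22840

Each C₂O₄²⁻ contributes -2; 3 × (-2) = -6. With overall charge -2, W is in the +4 oxidation state.
W sits in group 6; removing 4 electrons leaves W⁴⁺ with 6 − 4 = 2 d electrons.
The d² electrons fill as t₂g² eg⁰.
Orbital CFSE = 2(-0.4) + 0(0.6) = -0.8Δₒ = -0.8 × 28550 = -22840 cm⁻¹.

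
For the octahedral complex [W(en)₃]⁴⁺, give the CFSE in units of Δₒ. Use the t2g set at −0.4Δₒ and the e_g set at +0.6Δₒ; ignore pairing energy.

-0.8 Δₒ

en is neutral, so the +4 overall charge sits on W: oxidation state +4.
W sits in group 6; removing 4 electrons leaves W⁴⁺ with 6 − 4 = 2 d electrons.
For octahedral d² the high- and low-spin configurations coincide.
Configuration: t2g^2 e_g^0.
CFSE = 2(-0.4Δₒ) + 0(0.6Δₒ) = -0.8Δₒ + 0.0Δₒ = -0.8Δₒ.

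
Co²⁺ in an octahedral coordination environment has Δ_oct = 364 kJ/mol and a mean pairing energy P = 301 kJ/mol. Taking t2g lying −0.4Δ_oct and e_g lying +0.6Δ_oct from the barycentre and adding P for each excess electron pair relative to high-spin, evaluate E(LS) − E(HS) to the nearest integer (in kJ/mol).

Co sits in group 9; removing 2 electrons leaves Co²⁺ with 9 − 2 = 7 d electrons.
In the high-spin limit (t2g^5 e_g^2) the orbital term is -0.8Δ_oct = -291 kJ/mol, with no excess pairing.
Low-spin: t2g^6 e_g^1, orbital CFSE = -1.8Δ_oct = -655 kJ/mol; plus 1 excess pair × P = +301 kJ/mol; total -354 kJ/mol.
Thus E(LS) − E(HS) = -63 kJ/mol.

-63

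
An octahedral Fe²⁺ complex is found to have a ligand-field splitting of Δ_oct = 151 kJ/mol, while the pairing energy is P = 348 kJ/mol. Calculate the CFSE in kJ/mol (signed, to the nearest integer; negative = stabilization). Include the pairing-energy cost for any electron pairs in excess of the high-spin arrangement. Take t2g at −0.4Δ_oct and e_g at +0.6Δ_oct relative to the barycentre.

-60

Fe is in group 8, so Fe²⁺ is d⁶ (8 − 2 = 6).
Since Δ_oct = 151 kJ/mol < P = 348 kJ/mol, the complex adopts the high-spin configuration.
That gives t2g^4 e_g^2.
Orbital CFSE = -0.4Δ_oct = -0.4 × 151 = -60 kJ/mol.
High-spin has no excess pairs, so no pairing correction applies.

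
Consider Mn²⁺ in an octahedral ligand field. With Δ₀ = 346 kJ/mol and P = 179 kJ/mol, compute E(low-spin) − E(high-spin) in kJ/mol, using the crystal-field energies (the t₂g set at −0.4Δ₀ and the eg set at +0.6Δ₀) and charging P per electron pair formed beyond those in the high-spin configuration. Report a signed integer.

Mn sits in group 7; removing 2 electrons leaves Mn²⁺ with 7 − 2 = 5 d electrons.
High-spin: t₂g³ eg², CFSE = 0.0Δ₀ = 0 kJ/mol.
Low-spin t₂g⁵ eg⁰ gives -2.0Δ₀ = -692 kJ/mol, but forming 2 extra pairs costs 2P = 358 kJ/mol, so E(LS) = -692 + 358 = -334 kJ/mol.
The difference is -334 − (0) = -334 kJ/mol, so low-spin lies lower.

-334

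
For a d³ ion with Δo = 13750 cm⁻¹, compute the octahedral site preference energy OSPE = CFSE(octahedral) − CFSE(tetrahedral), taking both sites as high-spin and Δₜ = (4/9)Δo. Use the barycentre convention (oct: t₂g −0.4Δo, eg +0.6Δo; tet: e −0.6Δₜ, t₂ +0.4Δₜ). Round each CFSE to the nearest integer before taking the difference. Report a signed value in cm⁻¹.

In an octahedral site d³ (HS) is t2g^3 e_g^0, giving CFSE(oct) = -1.2Δo = -16500 cm⁻¹.
Tetrahedral e^2 t2^1 gives -0.8Δₜ = -0.8 × (4/9) × 13750 = -4889 cm⁻¹.
OSPE = CFSE(oct) − CFSE(tet) = -16500 − (-4889) = -11611 cm⁻¹.

-11611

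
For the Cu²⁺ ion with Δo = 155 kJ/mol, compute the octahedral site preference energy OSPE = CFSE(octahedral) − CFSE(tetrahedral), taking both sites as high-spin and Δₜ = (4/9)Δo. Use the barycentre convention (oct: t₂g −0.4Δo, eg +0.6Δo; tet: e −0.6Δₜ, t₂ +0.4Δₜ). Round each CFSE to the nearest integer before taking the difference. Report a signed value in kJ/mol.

-65

Cu is in group 11, so Cu²⁺ is d⁹ (11 − 2 = 9).
Octahedral (high-spin): t2g^6 e_g^3, CFSE = 6(−0.4) + 3(+0.6) = -0.6Δo = -0.6 × 155 = -93 kJ/mol.
Tetrahedral: e^4 t2^5, CFSE = 4(−0.6) + 5(+0.4) = -0.4Δₜ = -0.4 × (4/9) × 155 = -28 kJ/mol.
OSPE = CFSE(oct) − CFSE(tet) = -93 − (-28) = -65 kJ/mol.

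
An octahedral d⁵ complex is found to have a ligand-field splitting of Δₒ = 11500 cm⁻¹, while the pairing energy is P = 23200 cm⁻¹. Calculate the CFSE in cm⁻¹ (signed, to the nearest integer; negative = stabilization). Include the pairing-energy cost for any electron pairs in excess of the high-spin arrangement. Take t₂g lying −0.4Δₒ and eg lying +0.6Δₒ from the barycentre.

Δₒ < P, so pairing is avoided: the ground state is high-spin.
Filling d⁵ accordingly: t₂g³ eg².
Orbital CFSE = 0.0Δₒ = 0.0 × 11500 = 0 cm⁻¹.
High-spin has no excess pairs, so no pairing correction applies.

0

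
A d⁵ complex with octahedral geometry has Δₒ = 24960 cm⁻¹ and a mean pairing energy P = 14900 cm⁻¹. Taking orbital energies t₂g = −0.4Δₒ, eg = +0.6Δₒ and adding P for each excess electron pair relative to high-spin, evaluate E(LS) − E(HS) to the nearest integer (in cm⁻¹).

High-spin d⁵ fills as t₂g³ eg² with CFSE 3(−0.4) + 2(+0.6) = 0.0Δₒ = 0 cm⁻¹.
For low-spin the configuration is t₂g⁵ eg⁰: orbital energy -2.0 × 24960 = -49920 cm⁻¹, and 2 additional pairs relative to high-spin add 29800 cm⁻¹, giving -20120 cm⁻¹.
E(LS) − E(HS) = -20120 − (0) = -20120 cm⁻¹.

-20120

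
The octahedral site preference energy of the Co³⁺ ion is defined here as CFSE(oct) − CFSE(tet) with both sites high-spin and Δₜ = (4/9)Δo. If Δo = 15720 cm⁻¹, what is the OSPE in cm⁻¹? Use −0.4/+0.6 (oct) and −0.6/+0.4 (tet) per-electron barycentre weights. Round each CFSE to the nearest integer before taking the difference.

-2096

Co³⁺: group 9, so d-count = 9 − 3 = 6.
In an octahedral site d⁶ (HS) is t₂g⁴ eg², giving CFSE(oct) = -0.4Δo = -6288 cm⁻¹.
Tetrahedral e³ t₂³ gives -0.6Δₜ = -0.6 × (4/9) × 15720 = -4192 cm⁻¹.
Subtracting, OSPE = -6288 − (-4192) = -2096 cm⁻¹.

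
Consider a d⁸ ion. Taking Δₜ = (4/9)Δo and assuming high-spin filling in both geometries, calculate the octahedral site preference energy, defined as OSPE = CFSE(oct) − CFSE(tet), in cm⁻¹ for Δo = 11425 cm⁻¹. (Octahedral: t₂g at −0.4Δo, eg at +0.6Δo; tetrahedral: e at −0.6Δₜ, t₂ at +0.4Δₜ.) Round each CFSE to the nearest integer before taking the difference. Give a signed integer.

Octahedral high-spin t₂g⁶ eg²: CFSE = -1.2 × 11425 = -13710 cm⁻¹.
Tetrahedral e⁴ t₂⁴ gives -0.8Δₜ = -0.8 × (4/9) × 11425 = -4062 cm⁻¹.
OSPE = CFSE(oct) − CFSE(tet) = -13710 − (-4062) = -9648 cm⁻¹.

-9648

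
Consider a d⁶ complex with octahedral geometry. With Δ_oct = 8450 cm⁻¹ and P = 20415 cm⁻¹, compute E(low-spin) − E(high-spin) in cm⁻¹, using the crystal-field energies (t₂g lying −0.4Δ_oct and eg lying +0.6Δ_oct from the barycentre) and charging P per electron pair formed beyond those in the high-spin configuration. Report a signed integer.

High-spin d⁶ fills as t₂g⁴ eg² with CFSE 4(−0.4) + 2(+0.6) = -0.4Δ_oct = -3380 cm⁻¹.
For low-spin the configuration is t₂g⁶ eg⁰: orbital energy -2.4 × 8450 = -20280 cm⁻¹, and 2 additional pairs relative to high-spin add 40830 cm⁻¹, giving 20550 cm⁻¹.
Thus E(LS) − E(HS) = 23930 cm⁻¹.

23930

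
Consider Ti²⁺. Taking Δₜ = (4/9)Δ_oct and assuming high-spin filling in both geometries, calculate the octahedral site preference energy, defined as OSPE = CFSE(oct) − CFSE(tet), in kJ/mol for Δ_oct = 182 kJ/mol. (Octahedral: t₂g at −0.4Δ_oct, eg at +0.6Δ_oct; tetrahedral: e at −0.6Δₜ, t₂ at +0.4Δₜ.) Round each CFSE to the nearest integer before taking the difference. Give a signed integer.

-49

Ti²⁺: group 4, so d-count = 4 − 2 = 2.
In an octahedral site d² (HS) is t₂g² eg⁰, giving CFSE(oct) = -0.8Δ_oct = -146 kJ/mol.
Tetrahedral: e² t₂⁰, CFSE = 2(−0.6) + 0(+0.4) = -1.2Δₜ = -1.2 × (4/9) × 182 = -97 kJ/mol.
Subtracting, OSPE = -146 − (-97) = -49 kJ/mol.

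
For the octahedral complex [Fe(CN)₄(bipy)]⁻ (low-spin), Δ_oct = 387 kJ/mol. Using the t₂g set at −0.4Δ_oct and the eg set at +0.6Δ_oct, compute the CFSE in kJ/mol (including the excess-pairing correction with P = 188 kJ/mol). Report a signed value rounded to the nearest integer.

-398

Ligand charges: 4×(-1) from CN⁻ and 1×(+0) from bipy sum to -4; with overall charge -1, Fe is +3.
Fe sits in group 8; removing 3 electrons leaves Fe³⁺ with 8 − 3 = 5 d electrons.
Electron filling gives t₂g⁵ eg⁰.
The orbital stabilization is -2.0Δ_oct = -2.0 × 387 = -774 kJ/mol.
Relative to high-spin t₂g³ eg² (0 paired), the low-spin configuration has 2 additional pairs, contributing +2 × 188 = +376 kJ/mol.
Combining: -774 + 376 = -398 kJ/mol.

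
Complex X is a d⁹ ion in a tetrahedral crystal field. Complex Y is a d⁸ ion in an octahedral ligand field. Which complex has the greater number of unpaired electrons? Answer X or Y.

Y

X: Tetrahedral splitting is small, so the complex is high-spin; e⁴ t₂⁵ → 1 unpaired.
Y: For octahedral d⁸ the high- and low-spin configurations coincide; t2g^6 e_g^2 → 2 unpaired.
So Y has more unpaired electrons.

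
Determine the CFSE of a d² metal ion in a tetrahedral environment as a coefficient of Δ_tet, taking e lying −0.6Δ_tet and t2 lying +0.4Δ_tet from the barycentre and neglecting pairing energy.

Tetrahedral splitting is small, so the complex is high-spin.
Configuration: e^2 t2^0.
CFSE = 2(-0.6Δ_tet) + 0(0.4Δ_tet) = -1.2Δ_tet + 0.0Δ_tet = -1.2Δ_tet.

-1.2 Δ_tet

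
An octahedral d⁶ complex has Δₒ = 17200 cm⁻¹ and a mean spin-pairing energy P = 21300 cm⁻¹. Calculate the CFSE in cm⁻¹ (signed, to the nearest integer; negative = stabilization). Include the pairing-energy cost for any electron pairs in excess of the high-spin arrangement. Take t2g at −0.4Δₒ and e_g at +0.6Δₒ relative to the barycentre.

Here Δₒ < P (17200 < 21300), so the high-spin state is favoured.
Filling d⁶ accordingly: t2g^4 e_g^2.
Orbital CFSE = -0.4Δₒ = -0.4 × 17200 = -6880 cm⁻¹.
High-spin has no excess pairs, so no pairing correction applies.

-6880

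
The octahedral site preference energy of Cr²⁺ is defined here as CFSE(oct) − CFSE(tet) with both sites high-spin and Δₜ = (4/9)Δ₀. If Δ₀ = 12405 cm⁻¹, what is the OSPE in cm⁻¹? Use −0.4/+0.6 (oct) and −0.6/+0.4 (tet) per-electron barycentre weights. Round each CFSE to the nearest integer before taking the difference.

-5238

Group 6 minus oxidation state +2 gives a d⁴ configuration for Cr²⁺.
In an octahedral site d⁴ (HS) is t2g^3 e_g^1, giving CFSE(oct) = -0.6Δ₀ = -7443 cm⁻¹.
Tetrahedral: e^2 t2^2, CFSE = 2(−0.6) + 2(+0.4) = -0.4Δₜ = -0.4 × (4/9) × 12405 = -2205 cm⁻¹.
Subtracting, OSPE = -7443 − (-2205) = -5238 cm⁻¹.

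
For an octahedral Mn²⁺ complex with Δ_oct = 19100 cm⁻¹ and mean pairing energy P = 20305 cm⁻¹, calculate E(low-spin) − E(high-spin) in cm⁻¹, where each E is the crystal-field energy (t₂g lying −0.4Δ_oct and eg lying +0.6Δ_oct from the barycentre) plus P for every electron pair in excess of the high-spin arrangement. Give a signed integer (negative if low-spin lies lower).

Mn²⁺: group 7, so d-count = 7 − 2 = 5.
In the high-spin limit (t₂g³ eg²) the orbital term is 0.0Δ_oct = 0 cm⁻¹, with no excess pairing.
For low-spin the configuration is t₂g⁵ eg⁰: orbital energy -2.0 × 19100 = -38200 cm⁻¹, and 2 additional pairs relative to high-spin add 40610 cm⁻¹, giving 2410 cm⁻¹.
Thus E(LS) − E(HS) = 2410 cm⁻¹.

2410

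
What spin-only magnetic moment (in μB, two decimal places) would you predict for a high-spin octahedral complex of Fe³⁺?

Group 8 minus oxidation state +3 gives a d⁵ configuration for Fe³⁺.
Configuration: t₂g³ eg² → 5 unpaired electrons.
μ(spin-only) = √[5(5+2)] = √35 ≈ 5.92 μB.

5.92 μB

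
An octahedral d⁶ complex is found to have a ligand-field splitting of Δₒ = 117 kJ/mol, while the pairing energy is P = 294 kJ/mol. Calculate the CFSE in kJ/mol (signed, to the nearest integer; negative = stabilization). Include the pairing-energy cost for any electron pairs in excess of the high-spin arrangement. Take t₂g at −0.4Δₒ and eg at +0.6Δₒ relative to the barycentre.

-47

Here Δₒ < P (117 < 294), so the high-spin state is favoured.
Filling d⁶ accordingly: t₂g⁴ eg².
Orbital CFSE = -0.4Δₒ = -0.4 × 117 = -47 kJ/mol.
High-spin has no excess pairs, so no pairing correction applies.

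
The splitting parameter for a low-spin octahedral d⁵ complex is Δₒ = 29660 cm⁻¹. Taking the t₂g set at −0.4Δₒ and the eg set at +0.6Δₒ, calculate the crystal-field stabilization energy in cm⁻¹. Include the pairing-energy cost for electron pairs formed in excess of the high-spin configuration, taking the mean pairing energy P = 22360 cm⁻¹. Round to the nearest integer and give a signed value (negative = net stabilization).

-14600

The d⁵ electrons fill as t₂g⁵ eg⁰.
The orbital stabilization is -2.0Δₒ = -2.0 × 29660 = -59320 cm⁻¹.
High-spin d⁵ would be t₂g³ eg² with 0 pairs; low-spin has 2, so 2 excess pairs cost +2P = +44720 cm⁻¹.
Combining: -59320 + 44720 = -14600 cm⁻¹.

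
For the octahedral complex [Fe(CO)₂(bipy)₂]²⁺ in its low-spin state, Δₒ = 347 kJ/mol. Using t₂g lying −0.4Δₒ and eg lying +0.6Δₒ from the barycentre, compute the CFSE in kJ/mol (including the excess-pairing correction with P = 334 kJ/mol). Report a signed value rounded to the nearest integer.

Ligand charges: 2×(+0) from CO and 2×(+0) from bipy sum to +0; with overall charge +2, Fe is +2.
Group 8 minus oxidation state +2 gives a d⁶ configuration for Fe²⁺.
Configuration: t₂g⁶ eg⁰.
The orbital stabilization is -2.4Δₒ = -2.4 × 347 = -833 kJ/mol.
High-spin d⁶ would be t₂g⁴ eg² with 1 pair; low-spin has 3, so 2 excess pairs cost +2P = +668 kJ/mol.
Overall CFSE = -833 + 668 = -165 kJ/mol.

-165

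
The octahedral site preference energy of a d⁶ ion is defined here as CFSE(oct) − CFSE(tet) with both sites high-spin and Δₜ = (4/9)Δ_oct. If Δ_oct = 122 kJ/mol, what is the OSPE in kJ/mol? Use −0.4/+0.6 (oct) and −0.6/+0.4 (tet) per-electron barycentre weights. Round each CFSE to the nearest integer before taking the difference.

-16

Octahedral (high-spin): t₂g⁴ eg², CFSE = 4(−0.4) + 2(+0.6) = -0.4Δ_oct = -0.4 × 122 = -49 kJ/mol.
Tetrahedral: e³ t₂³, CFSE = 3(−0.6) + 3(+0.4) = -0.6Δₜ = -0.6 × (4/9) × 122 = -33 kJ/mol.
Subtracting, OSPE = -49 − (-33) = -16 kJ/mol.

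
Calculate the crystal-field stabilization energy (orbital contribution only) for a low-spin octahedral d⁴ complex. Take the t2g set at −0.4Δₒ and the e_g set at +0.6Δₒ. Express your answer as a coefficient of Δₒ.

Configuration: t2g^4 e_g^0.
CFSE = 4(-0.4Δₒ) + 0(0.6Δₒ) = -1.6Δₒ + 0.0Δₒ = -1.6Δₒ.

-1.6 Δₒ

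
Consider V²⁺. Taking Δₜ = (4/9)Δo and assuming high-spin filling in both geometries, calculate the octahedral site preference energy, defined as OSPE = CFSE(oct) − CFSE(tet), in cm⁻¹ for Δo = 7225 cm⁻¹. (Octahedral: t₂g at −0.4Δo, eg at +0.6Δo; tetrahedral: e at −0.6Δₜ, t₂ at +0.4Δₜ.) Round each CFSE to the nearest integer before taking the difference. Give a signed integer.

-6101

V²⁺: group 5, so d-count = 5 − 2 = 3.
Octahedral (high-spin): t₂g³ eg⁰, CFSE = 3(−0.4) + 0(+0.6) = -1.2Δo = -1.2 × 7225 = -8670 cm⁻¹.
Tetrahedral: e² t₂¹, CFSE = 2(−0.6) + 1(+0.4) = -0.8Δₜ = -0.8 × (4/9) × 7225 = -2569 cm⁻¹.
Subtracting, OSPE = -8670 − (-2569) = -6101 cm⁻¹.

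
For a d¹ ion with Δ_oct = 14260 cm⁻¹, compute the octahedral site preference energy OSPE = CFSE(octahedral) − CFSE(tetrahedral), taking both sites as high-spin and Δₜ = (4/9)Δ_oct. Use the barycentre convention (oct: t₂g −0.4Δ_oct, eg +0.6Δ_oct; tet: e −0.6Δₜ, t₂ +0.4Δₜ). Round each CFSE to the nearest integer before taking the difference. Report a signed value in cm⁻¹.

Octahedral high-spin t₂g¹ eg⁰: CFSE = -0.4 × 14260 = -5704 cm⁻¹.
In a tetrahedral site the filling is e¹ t₂⁰: CFSE(tet) = -0.6Δₜ = -0.6 × (4/9)(14260) = -3803 cm⁻¹.
OSPE = -5704 − (-3803) = -1901 cm⁻¹.

-1901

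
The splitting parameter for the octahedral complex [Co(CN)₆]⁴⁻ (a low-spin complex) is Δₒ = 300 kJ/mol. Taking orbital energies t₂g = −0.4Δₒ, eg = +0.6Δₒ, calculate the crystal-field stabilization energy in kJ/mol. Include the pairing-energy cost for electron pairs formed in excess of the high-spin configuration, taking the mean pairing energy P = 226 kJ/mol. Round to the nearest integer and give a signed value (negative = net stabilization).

Each CN⁻ contributes -1; 6 × (-1) = -6. With overall charge -4, Co is in the +2 oxidation state.
Group 9 minus oxidation state +2 gives a d⁷ configuration for Co²⁺.
Electron filling gives t₂g⁶ eg¹.
Orbital CFSE = 6(-0.4) + 1(0.6) = -1.8Δₒ = -1.8 × 300 = -540 kJ/mol.
Pairing penalty: 3 pairs vs 2 in the high-spin reference → 1 extra × P = 226 kJ/mol.
Overall CFSE = -540 + 226 = -314 kJ/mol.

-314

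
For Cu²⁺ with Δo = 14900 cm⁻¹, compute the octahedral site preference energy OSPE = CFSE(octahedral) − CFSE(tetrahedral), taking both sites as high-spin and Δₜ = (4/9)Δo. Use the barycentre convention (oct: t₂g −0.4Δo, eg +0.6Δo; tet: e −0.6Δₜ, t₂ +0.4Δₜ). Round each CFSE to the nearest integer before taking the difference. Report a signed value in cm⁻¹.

Cu sits in group 11; removing 2 electrons leaves Cu²⁺ with 11 − 2 = 9 d electrons.
Octahedral high-spin t2g^6 e_g^3: CFSE = -0.6 × 14900 = -8940 cm⁻¹.
Tetrahedral: e^4 t2^5, CFSE = 4(−0.6) + 5(+0.4) = -0.4Δₜ = -0.4 × (4/9) × 14900 = -2649 cm⁻¹.
Subtracting, OSPE = -8940 − (-2649) = -6291 cm⁻¹.

-6291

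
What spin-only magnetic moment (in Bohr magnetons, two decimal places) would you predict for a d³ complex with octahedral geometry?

3.87 Bohr magnetons

For octahedral d³ the high- and low-spin configurations coincide.
Configuration: t2g^3 e_g^0 → 3 unpaired electrons.
μ(spin-only) = √[3(3+2)] = √15 ≈ 3.87 Bohr magnetons.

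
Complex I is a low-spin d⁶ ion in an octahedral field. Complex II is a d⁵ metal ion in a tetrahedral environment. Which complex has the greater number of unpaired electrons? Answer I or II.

II

I: t2g^6 e_g^0 → 0 unpaired.
II: Tetrahedral fields are weak (Δₜ ≈ 4/9 Δₒ), so electrons fill high-spin; e² t₂³ → 5 unpaired.
So II has more unpaired electrons.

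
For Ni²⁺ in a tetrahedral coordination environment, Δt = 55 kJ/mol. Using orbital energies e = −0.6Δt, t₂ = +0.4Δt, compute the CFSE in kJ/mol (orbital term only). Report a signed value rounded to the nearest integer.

Ni sits in group 10; removing 2 electrons leaves Ni²⁺ with 10 − 2 = 8 d electrons.
Tetrahedral fields are weak (Δₜ ≈ 4/9 Δₒ), so electrons fill high-spin.
The d⁸ electrons fill as e⁴ t₂⁴.
CFSE(orbital) = 4×(-0.6Δt) + 4×(0.4Δt) = -0.8Δt; with Δt = 55 kJ/mol that is -44 kJ/mol.

-44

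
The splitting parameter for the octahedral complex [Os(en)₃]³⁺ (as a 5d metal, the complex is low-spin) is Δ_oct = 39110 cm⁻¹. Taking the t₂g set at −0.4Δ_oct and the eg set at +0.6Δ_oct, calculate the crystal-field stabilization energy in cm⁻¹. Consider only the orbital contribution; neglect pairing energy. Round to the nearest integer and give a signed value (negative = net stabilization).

en is neutral, so the +3 overall charge sits on Os: oxidation state +3.
Group 8 minus oxidation state +3 gives a d⁵ configuration for Os³⁺.
Configuration: t₂g⁵ eg⁰.
The orbital stabilization is -2.0Δ_oct = -2.0 × 39110 = -78220 cm⁻¹.

-78220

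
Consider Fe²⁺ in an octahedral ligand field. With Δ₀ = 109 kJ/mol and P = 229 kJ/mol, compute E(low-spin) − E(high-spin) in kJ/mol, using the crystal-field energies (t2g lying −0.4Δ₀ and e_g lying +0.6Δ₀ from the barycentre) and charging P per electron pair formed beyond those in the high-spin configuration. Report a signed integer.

Fe sits in group 8; removing 2 electrons leaves Fe²⁺ with 8 − 2 = 6 d electrons.
High-spin d⁶ fills as t2g^4 e_g^2 with CFSE 4(−0.4) + 2(+0.6) = -0.4Δ₀ = -44 kJ/mol.
Low-spin: t2g^6 e_g^0, orbital CFSE = -2.4Δ₀ = -262 kJ/mol; plus 2 excess pairs × P = +458 kJ/mol; total 196 kJ/mol.
The difference is 196 − (-44) = 240 kJ/mol, so high-spin lies lower.

240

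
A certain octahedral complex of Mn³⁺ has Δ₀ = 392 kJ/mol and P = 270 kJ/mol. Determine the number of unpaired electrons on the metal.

2

Mn sits in group 7; removing 3 electrons leaves Mn³⁺ with 7 − 3 = 4 d electrons.
With Δ₀ > P the complex is low-spin.
Configuration: t2g^4 e_g^0.
Unpaired electrons: 2.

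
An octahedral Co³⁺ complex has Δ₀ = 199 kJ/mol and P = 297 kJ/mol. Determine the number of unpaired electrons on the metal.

Group 9 minus oxidation state +3 gives a d⁶ configuration for Co³⁺.
With Δ₀ < P the complex is high-spin.
That gives t₂g⁴ eg².
Unpaired electrons: 4.

4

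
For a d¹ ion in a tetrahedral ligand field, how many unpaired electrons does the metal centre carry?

1

Tetrahedral splitting is small, so the complex is high-spin.
Configuration: e¹ t₂⁰, giving 1 unpaired electron.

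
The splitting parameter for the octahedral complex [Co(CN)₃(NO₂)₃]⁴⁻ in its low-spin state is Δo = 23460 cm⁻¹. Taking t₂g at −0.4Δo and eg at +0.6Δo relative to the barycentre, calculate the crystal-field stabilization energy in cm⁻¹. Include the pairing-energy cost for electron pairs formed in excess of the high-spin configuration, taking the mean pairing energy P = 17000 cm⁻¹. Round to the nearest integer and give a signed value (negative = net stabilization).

-25228

Ligand charges: 3×(-1) from CN⁻ and 3×(-1) from NO₂⁻ sum to -6; with overall charge -4, Co is +2.
Co is in group 9, so Co²⁺ is d⁷ (9 − 2 = 7).
Electron filling gives t₂g⁶ eg¹.
CFSE(orbital) = 6×(-0.4Δo) + 1×(0.6Δo) = -1.8Δo; with Δo = 23460 cm⁻¹ that is -42228 cm⁻¹.
High-spin d⁷ would be t₂g⁵ eg² with 2 pairs; low-spin has 3, so 1 excess pair costs +1P = +17000 cm⁻¹.
Overall CFSE = -42228 + 17000 = -25228 cm⁻¹.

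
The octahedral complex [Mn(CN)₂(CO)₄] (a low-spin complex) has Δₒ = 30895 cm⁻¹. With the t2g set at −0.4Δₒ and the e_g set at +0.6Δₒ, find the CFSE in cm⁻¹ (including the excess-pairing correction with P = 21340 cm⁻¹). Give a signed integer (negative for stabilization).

-19110

Ligand charges: 2×(-1) from CN⁻ and 4×(+0) from CO sum to -2; with overall charge +0, Mn is +2.
Mn sits in group 7; removing 2 electrons leaves Mn²⁺ with 7 − 2 = 5 d electrons.
Electron filling gives t2g^5 e_g^0.
CFSE(orbital) = 5×(-0.4Δₒ) + 0×(0.6Δₒ) = -2.0Δₒ; with Δₒ = 30895 cm⁻¹ that is -61790 cm⁻¹.
Pairing penalty: 2 pairs vs 0 in the high-spin reference → 2 extra × P = 42680 cm⁻¹.
Combining: -61790 + 42680 = -19110 cm⁻¹.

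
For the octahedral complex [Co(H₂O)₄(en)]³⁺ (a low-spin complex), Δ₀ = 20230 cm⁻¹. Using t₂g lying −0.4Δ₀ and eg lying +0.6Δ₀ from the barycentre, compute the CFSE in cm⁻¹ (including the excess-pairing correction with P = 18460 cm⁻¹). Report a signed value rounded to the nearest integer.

Ligand charges: 4×(+0) from H₂O and 1×(+0) from en sum to +0; with overall charge +3, Co is +3.
Group 9 minus oxidation state +3 gives a d⁶ configuration for Co³⁺.
The d⁶ electrons fill as t₂g⁶ eg⁰.
Orbital CFSE = 6(-0.4) + 0(0.6) = -2.4Δ₀ = -2.4 × 20230 = -48552 cm⁻¹.
High-spin d⁶ would be t₂g⁴ eg² with 1 pair; low-spin has 3, so 2 excess pairs cost +2P = +36920 cm⁻¹.
Overall CFSE = -48552 + 36920 = -11632 cm⁻¹.

-11632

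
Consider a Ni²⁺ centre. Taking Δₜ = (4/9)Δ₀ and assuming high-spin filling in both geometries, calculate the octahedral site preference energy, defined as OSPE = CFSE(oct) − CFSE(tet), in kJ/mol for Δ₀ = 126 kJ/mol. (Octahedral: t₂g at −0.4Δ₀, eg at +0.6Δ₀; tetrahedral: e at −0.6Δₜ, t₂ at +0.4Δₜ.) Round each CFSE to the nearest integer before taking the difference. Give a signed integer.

-106

Ni sits in group 10; removing 2 electrons leaves Ni²⁺ with 10 − 2 = 8 d electrons.
In an octahedral site d⁸ (HS) is t₂g⁶ eg², giving CFSE(oct) = -1.2Δ₀ = -151 kJ/mol.
Tetrahedral e⁴ t₂⁴ gives -0.8Δₜ = -0.8 × (4/9) × 126 = -45 kJ/mol.
OSPE = CFSE(oct) − CFSE(tet) = -151 − (-45) = -106 kJ/mol.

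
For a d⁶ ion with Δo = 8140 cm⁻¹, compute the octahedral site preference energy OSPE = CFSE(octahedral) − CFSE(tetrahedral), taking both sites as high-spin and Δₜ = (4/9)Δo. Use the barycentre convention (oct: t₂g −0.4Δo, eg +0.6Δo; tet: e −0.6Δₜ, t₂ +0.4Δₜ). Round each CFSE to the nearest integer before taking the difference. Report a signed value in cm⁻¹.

-1085

Octahedral (high-spin): t₂g⁴ eg², CFSE = 4(−0.4) + 2(+0.6) = -0.4Δo = -0.4 × 8140 = -3256 cm⁻¹.
In a tetrahedral site the filling is e³ t₂³: CFSE(tet) = -0.6Δₜ = -0.6 × (4/9)(8140) = -2171 cm⁻¹.
Subtracting, OSPE = -3256 − (-2171) = -1085 cm⁻¹.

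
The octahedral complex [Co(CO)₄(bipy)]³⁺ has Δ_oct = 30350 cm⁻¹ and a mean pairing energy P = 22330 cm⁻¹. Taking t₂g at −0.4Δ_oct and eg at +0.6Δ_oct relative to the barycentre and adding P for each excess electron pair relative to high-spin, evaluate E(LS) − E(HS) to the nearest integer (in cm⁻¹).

Ligand charges: 4×(+0) from CO and 1×(+0) from bipy sum to +0; with overall charge +3, Co is +3.
Group 9 minus oxidation state +3 gives a d⁶ configuration for Co³⁺.
High-spin d⁶ fills as t₂g⁴ eg² with CFSE 4(−0.4) + 2(+0.6) = -0.4Δ_oct = -12140 cm⁻¹.
For low-spin the configuration is t₂g⁶ eg⁰: orbital energy -2.4 × 30350 = -72840 cm⁻¹, and 2 additional pairs relative to high-spin add 44660 cm⁻¹, giving -28180 cm⁻¹.
The difference is -28180 − (-12140) = -16040 cm⁻¹, so low-spin lies lower.

-16040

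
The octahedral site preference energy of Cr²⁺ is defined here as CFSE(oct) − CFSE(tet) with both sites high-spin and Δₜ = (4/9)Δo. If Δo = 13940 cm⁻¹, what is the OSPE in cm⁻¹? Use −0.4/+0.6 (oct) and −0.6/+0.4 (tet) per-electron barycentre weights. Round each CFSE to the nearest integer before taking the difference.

Cr²⁺: group 6, so d-count = 6 − 2 = 4.
Octahedral (high-spin): t₂g³ eg¹, CFSE = 3(−0.4) + 1(+0.6) = -0.6Δo = -0.6 × 13940 = -8364 cm⁻¹.
Tetrahedral e² t₂² gives -0.4Δₜ = -0.4 × (4/9) × 13940 = -2478 cm⁻¹.
Subtracting, OSPE = -8364 − (-2478) = -5886 cm⁻¹.

-5886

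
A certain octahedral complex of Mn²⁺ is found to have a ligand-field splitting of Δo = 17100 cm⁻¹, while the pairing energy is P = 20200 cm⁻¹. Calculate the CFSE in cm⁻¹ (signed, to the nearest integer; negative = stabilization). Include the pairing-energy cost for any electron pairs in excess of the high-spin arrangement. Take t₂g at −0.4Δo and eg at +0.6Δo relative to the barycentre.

Mn sits in group 7; removing 2 electrons leaves Mn²⁺ with 7 − 2 = 5 d electrons.
With Δo < P the complex is high-spin.
Filling d⁵ accordingly: t₂g³ eg².
Orbital CFSE = 0.0Δo = 0.0 × 17100 = 0 cm⁻¹.
High-spin has no excess pairs, so no pairing correction applies.

0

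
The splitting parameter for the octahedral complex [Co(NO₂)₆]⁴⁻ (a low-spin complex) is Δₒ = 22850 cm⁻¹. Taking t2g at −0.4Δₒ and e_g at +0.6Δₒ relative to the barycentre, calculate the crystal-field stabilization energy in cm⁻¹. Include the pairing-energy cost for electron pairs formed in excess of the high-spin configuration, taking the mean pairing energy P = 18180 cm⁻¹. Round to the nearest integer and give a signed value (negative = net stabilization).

-22950

Each NO₂⁻ contributes -1; 6 × (-1) = -6. With overall charge -4, Co is in the +2 oxidation state.
Co sits in group 9; removing 2 electrons leaves Co²⁺ with 9 − 2 = 7 d electrons.
The d⁷ electrons fill as t2g^6 e_g^1.
Orbital CFSE = 6(-0.4) + 1(0.6) = -1.8Δₒ = -1.8 × 22850 = -41130 cm⁻¹.
High-spin d⁷ would be t2g^5 e_g^2 with 2 pairs; low-spin has 3, so 1 excess pair costs +1P = +18180 cm⁻¹.
Overall CFSE = -41130 + 18180 = -22950 cm⁻¹.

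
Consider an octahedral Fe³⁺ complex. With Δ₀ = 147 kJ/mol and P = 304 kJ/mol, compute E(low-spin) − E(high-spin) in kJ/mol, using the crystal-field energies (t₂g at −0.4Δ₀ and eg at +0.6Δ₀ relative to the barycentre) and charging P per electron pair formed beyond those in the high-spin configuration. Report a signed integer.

Fe is in group 8, so Fe³⁺ is d⁵ (8 − 3 = 5).
In the high-spin limit (t₂g³ eg²) the orbital term is 0.0Δ₀ = 0 kJ/mol, with no excess pairing.
Low-spin: t₂g⁵ eg⁰, orbital CFSE = -2.0Δ₀ = -294 kJ/mol; plus 2 excess pairs × P = +608 kJ/mol; total 314 kJ/mol.
Thus E(LS) − E(HS) = 314 kJ/mol.

314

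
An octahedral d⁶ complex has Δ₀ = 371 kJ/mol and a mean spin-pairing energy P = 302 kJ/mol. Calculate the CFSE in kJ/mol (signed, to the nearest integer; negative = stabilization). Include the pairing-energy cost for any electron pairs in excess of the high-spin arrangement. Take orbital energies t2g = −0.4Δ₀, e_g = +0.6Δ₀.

-286

Since Δ₀ = 371 kJ/mol > P = 302 kJ/mol, the complex adopts the low-spin configuration.
Configuration: t2g^6 e_g^0.
Orbital CFSE = -2.4Δ₀ = -2.4 × 371 = -890 kJ/mol.
Excess pairs vs high-spin: 3 − 1 = 2; pairing cost = +604 kJ/mol.
Net CFSE = -890 + 604 = -286 kJ/mol.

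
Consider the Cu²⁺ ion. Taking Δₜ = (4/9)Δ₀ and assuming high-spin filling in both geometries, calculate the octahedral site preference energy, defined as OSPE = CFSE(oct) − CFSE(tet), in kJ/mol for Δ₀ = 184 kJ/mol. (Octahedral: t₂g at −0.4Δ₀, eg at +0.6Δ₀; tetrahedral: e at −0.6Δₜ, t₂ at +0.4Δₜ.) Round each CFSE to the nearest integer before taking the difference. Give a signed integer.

Cu sits in group 11; removing 2 electrons leaves Cu²⁺ with 11 − 2 = 9 d electrons.
In an octahedral site d⁹ (HS) is t2g^6 e_g^3, giving CFSE(oct) = -0.6Δ₀ = -110 kJ/mol.
In a tetrahedral site the filling is e^4 t2^5: CFSE(tet) = -0.4Δₜ = -0.4 × (4/9)(184) = -33 kJ/mol.
OSPE = -110 − (-33) = -77 kJ/mol.

-77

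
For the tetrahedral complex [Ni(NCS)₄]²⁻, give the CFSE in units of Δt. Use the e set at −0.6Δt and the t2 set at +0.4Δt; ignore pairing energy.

Each NCS⁻ contributes -1; 4 × (-1) = -4. With overall charge -2, Ni is in the +2 oxidation state.
Ni²⁺: group 10, so d-count = 10 − 2 = 8.
Tetrahedral fields are weak (Δₜ ≈ 4/9 Δₒ), so electrons fill high-spin.
Configuration: e^4 t2^4.
CFSE = 4(-0.6Δt) + 4(0.4Δt) = -2.4Δt + 1.6Δt = -0.8Δt.

-0.8 Δt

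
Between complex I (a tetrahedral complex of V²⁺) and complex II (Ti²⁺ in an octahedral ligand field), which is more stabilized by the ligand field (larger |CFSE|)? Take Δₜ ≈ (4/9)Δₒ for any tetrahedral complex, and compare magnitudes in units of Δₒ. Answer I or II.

II

I: V²⁺: group 5, so d-count = 5 − 2 = 3; Tetrahedral fields are weak (Δₜ ≈ 4/9 Δₒ), so electrons fill high-spin; e^2 t2^1, CFSE = -0.8Δₜ ≈ -0.36Δₒ.
II: Ti²⁺: group 4, so d-count = 4 − 2 = 2; For octahedral d² the high- and low-spin configurations coincide; t₂g² eg⁰, CFSE = -0.8Δₒ.
So II has the larger |CFSE|.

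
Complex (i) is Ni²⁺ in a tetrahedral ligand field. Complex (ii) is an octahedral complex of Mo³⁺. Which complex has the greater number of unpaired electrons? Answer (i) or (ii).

(ii)

(i): Ni sits in group 10; removing 2 electrons leaves Ni²⁺ with 10 − 2 = 8 d electrons; Tetrahedral splitting is small, so the complex is high-spin; e⁴ t₂⁴ → 2 unpaired.
(ii): Mo³⁺: group 6, so d-count = 6 − 3 = 3; t₂g³ eg⁰ → 3 unpaired.
So (ii) has more unpaired electrons.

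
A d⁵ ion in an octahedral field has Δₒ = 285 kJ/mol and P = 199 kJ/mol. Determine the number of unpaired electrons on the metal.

1

Since Δₒ = 285 kJ/mol > P = 199 kJ/mol, the complex adopts the low-spin configuration.
Configuration: t₂g⁵ eg⁰.
Unpaired electrons: 1.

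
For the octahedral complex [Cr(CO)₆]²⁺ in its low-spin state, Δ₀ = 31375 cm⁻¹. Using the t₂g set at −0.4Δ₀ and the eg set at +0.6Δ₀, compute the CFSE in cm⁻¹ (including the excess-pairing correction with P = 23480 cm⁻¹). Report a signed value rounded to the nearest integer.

-26720

CO is neutral, so the +2 overall charge sits on Cr: oxidation state +2.
Cr is in group 6, so Cr²⁺ is d⁴ (6 − 2 = 4).
Electron filling gives t₂g⁴ eg⁰.
The orbital stabilization is -1.6Δ₀ = -1.6 × 31375 = -50200 cm⁻¹.
Pairing penalty: 1 pair vs 0 in the high-spin reference → 1 extra × P = 23480 cm⁻¹.
Net CFSE = -50200 + 23480 = -26720 cm⁻¹.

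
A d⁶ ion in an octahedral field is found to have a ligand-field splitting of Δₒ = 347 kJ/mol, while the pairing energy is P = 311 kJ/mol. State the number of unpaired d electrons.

With Δₒ > P the complex is low-spin.
That gives t2g^6 e_g^0.
Unpaired electrons: 0.

0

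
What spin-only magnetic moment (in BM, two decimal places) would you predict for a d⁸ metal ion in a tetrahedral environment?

2.83 BM

Tetrahedral fields are weak (Δₜ ≈ 4/9 Δₒ), so electrons fill high-spin.
Configuration: e⁴ t₂⁴ → 2 unpaired electrons.
μ(spin-only) = √[2(2+2)] = √8 ≈ 2.83 BM.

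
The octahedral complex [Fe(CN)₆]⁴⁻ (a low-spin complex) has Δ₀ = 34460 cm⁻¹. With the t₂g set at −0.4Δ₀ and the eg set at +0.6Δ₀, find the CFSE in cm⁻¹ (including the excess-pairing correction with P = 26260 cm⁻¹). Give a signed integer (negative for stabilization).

-30184

Each CN⁻ contributes -1; 6 × (-1) = -6. With overall charge -4, Fe is in the +2 oxidation state.
Group 8 minus oxidation state +2 gives a d⁶ configuration for Fe²⁺.
Electron filling gives t₂g⁶ eg⁰.
Orbital CFSE = 6(-0.4) + 0(0.6) = -2.4Δ₀ = -2.4 × 34460 = -82704 cm⁻¹.
High-spin d⁶ would be t₂g⁴ eg² with 1 pair; low-spin has 3, so 2 excess pairs cost +2P = +52520 cm⁻¹.
Net CFSE = -82704 + 52520 = -30184 cm⁻¹.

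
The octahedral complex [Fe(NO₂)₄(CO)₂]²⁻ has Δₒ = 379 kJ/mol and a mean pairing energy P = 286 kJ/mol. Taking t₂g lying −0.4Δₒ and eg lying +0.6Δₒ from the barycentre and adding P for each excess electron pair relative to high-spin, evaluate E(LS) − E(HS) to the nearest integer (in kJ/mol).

-186

Ligand charges: 4×(-1) from NO₂⁻ and 2×(+0) from CO sum to -4; with overall charge -2, Fe is +2.
Fe²⁺: group 8, so d-count = 8 − 2 = 6.
High-spin: t₂g⁴ eg², CFSE = -0.4Δₒ = -152 kJ/mol.
Low-spin: t₂g⁶ eg⁰, orbital CFSE = -2.4Δₒ = -910 kJ/mol; plus 2 excess pairs × P = +572 kJ/mol; total -338 kJ/mol.
E(LS) − E(HS) = -338 − (-152) = -186 kJ/mol.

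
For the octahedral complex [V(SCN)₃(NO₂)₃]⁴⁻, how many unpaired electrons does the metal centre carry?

Ligand charges: 3×(-1) from SCN⁻ and 3×(-1) from NO₂⁻ sum to -6; with overall charge -4, V is +2.
V sits in group 5; removing 2 electrons leaves V²⁺ with 5 − 2 = 3 d electrons.
Configuration: t2g^3 e_g^0, giving 3 unpaired electrons.

3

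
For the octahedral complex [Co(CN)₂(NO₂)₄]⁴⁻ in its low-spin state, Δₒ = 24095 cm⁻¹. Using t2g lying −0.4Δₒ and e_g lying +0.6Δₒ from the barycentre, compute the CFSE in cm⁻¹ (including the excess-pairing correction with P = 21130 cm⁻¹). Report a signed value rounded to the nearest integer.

-22241

Ligand charges: 2×(-1) from CN⁻ and 4×(-1) from NO₂⁻ sum to -6; with overall charge -4, Co is +2.
Group 9 minus oxidation state +2 gives a d⁷ configuration for Co²⁺.
Configuration: t2g^6 e_g^1.
CFSE(orbital) = 6×(-0.4Δₒ) + 1×(0.6Δₒ) = -1.8Δₒ; with Δₒ = 24095 cm⁻¹ that is -43371 cm⁻¹.
High-spin d⁷ would be t2g^5 e_g^2 with 2 pairs; low-spin has 3, so 1 excess pair costs +1P = +21130 cm⁻¹.
Combining: -43371 + 21130 = -22241 cm⁻¹.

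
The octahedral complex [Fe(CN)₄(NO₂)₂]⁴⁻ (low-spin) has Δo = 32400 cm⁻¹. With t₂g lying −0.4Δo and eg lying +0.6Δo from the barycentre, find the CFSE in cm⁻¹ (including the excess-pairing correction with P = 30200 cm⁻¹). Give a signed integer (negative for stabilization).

Ligand charges: 4×(-1) from CN⁻ and 2×(-1) from NO₂⁻ sum to -6; with overall charge -4, Fe is +2.
Fe sits in group 8; removing 2 electrons leaves Fe²⁺ with 8 − 2 = 6 d electrons.
Electron filling gives t₂g⁶ eg⁰.
CFSE(orbital) = 6×(-0.4Δo) + 0×(0.6Δo) = -2.4Δo; with Δo = 32400 cm⁻¹ that is -77760 cm⁻¹.
Relative to high-spin t₂g⁴ eg² (1 paired), the low-spin configuration has 2 additional pairs, contributing +2 × 30200 = +60400 cm⁻¹.
Combining: -77760 + 60400 = -17360 cm⁻¹.

-17360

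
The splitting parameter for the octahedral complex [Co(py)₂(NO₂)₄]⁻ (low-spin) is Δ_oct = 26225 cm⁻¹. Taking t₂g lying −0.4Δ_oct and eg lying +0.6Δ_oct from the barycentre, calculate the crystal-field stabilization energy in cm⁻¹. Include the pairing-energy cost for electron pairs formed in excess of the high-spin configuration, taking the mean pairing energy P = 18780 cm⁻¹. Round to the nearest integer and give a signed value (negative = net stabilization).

-25380

Ligand charges: 2×(+0) from py and 4×(-1) from NO₂⁻ sum to -4; with overall charge -1, Co is +3.
Co is in group 9, so Co³⁺ is d⁶ (9 − 3 = 6).
Configuration: t₂g⁶ eg⁰.
Orbital CFSE = 6(-0.4) + 0(0.6) = -2.4Δ_oct = -2.4 × 26225 = -62940 cm⁻¹.
Pairing penalty: 3 pairs vs 1 in the high-spin reference → 2 extra × P = 37560 cm⁻¹.
Net CFSE = -62940 + 37560 = -25380 cm⁻¹.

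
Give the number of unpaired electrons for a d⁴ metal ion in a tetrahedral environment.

4

Tetrahedral fields are weak (Δₜ ≈ 4/9 Δₒ), so electrons fill high-spin.
Configuration: e² t₂², giving 4 unpaired electrons.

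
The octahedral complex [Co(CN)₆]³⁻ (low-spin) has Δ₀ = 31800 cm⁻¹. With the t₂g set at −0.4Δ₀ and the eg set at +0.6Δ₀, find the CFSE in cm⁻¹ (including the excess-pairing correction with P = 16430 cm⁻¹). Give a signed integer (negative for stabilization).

-43460

Each CN⁻ contributes -1; 6 × (-1) = -6. With overall charge -3, Co is in the +3 oxidation state.
Group 9 minus oxidation state +3 gives a d⁶ configuration for Co³⁺.
The d⁶ electrons fill as t₂g⁶ eg⁰.
Orbital CFSE = 6(-0.4) + 0(0.6) = -2.4Δ₀ = -2.4 × 31800 = -76320 cm⁻¹.
High-spin d⁶ would be t₂g⁴ eg² with 1 pair; low-spin has 3, so 2 excess pairs cost +2P = +32860 cm⁻¹.
Combining: -76320 + 32860 = -43460 cm⁻¹.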